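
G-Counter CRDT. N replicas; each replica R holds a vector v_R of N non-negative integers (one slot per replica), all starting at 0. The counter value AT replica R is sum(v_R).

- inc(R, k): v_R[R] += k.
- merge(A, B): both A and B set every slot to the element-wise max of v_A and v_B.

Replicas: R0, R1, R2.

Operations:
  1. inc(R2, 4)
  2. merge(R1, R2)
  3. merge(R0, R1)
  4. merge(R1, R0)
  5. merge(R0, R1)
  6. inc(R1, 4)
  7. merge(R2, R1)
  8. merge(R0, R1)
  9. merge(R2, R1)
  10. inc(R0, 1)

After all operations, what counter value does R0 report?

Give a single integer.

Op 1: inc R2 by 4 -> R2=(0,0,4) value=4
Op 2: merge R1<->R2 -> R1=(0,0,4) R2=(0,0,4)
Op 3: merge R0<->R1 -> R0=(0,0,4) R1=(0,0,4)
Op 4: merge R1<->R0 -> R1=(0,0,4) R0=(0,0,4)
Op 5: merge R0<->R1 -> R0=(0,0,4) R1=(0,0,4)
Op 6: inc R1 by 4 -> R1=(0,4,4) value=8
Op 7: merge R2<->R1 -> R2=(0,4,4) R1=(0,4,4)
Op 8: merge R0<->R1 -> R0=(0,4,4) R1=(0,4,4)
Op 9: merge R2<->R1 -> R2=(0,4,4) R1=(0,4,4)
Op 10: inc R0 by 1 -> R0=(1,4,4) value=9

Answer: 9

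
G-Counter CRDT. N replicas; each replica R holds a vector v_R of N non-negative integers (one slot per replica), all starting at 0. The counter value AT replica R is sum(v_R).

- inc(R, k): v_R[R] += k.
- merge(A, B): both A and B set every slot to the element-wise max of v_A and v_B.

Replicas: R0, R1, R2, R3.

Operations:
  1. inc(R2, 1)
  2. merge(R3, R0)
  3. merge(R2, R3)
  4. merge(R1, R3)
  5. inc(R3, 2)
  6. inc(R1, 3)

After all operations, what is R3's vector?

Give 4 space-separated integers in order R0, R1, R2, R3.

Answer: 0 0 1 2

Derivation:
Op 1: inc R2 by 1 -> R2=(0,0,1,0) value=1
Op 2: merge R3<->R0 -> R3=(0,0,0,0) R0=(0,0,0,0)
Op 3: merge R2<->R3 -> R2=(0,0,1,0) R3=(0,0,1,0)
Op 4: merge R1<->R3 -> R1=(0,0,1,0) R3=(0,0,1,0)
Op 5: inc R3 by 2 -> R3=(0,0,1,2) value=3
Op 6: inc R1 by 3 -> R1=(0,3,1,0) value=4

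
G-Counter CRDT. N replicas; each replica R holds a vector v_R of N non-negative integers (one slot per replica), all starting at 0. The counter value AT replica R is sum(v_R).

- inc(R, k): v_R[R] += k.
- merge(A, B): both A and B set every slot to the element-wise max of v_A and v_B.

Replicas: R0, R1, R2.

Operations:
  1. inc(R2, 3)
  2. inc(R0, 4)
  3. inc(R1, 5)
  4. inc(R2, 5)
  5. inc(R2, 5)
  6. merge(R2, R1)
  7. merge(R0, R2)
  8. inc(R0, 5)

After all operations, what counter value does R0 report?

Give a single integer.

Op 1: inc R2 by 3 -> R2=(0,0,3) value=3
Op 2: inc R0 by 4 -> R0=(4,0,0) value=4
Op 3: inc R1 by 5 -> R1=(0,5,0) value=5
Op 4: inc R2 by 5 -> R2=(0,0,8) value=8
Op 5: inc R2 by 5 -> R2=(0,0,13) value=13
Op 6: merge R2<->R1 -> R2=(0,5,13) R1=(0,5,13)
Op 7: merge R0<->R2 -> R0=(4,5,13) R2=(4,5,13)
Op 8: inc R0 by 5 -> R0=(9,5,13) value=27

Answer: 27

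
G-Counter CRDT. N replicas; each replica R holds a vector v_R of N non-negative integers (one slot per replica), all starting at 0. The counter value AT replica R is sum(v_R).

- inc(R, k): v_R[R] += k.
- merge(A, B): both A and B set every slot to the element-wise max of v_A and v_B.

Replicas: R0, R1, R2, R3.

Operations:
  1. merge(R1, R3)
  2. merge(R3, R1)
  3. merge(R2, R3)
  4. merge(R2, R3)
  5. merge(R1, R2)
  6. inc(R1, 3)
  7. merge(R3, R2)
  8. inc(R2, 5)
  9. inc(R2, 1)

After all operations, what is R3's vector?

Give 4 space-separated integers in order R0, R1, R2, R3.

Answer: 0 0 0 0

Derivation:
Op 1: merge R1<->R3 -> R1=(0,0,0,0) R3=(0,0,0,0)
Op 2: merge R3<->R1 -> R3=(0,0,0,0) R1=(0,0,0,0)
Op 3: merge R2<->R3 -> R2=(0,0,0,0) R3=(0,0,0,0)
Op 4: merge R2<->R3 -> R2=(0,0,0,0) R3=(0,0,0,0)
Op 5: merge R1<->R2 -> R1=(0,0,0,0) R2=(0,0,0,0)
Op 6: inc R1 by 3 -> R1=(0,3,0,0) value=3
Op 7: merge R3<->R2 -> R3=(0,0,0,0) R2=(0,0,0,0)
Op 8: inc R2 by 5 -> R2=(0,0,5,0) value=5
Op 9: inc R2 by 1 -> R2=(0,0,6,0) value=6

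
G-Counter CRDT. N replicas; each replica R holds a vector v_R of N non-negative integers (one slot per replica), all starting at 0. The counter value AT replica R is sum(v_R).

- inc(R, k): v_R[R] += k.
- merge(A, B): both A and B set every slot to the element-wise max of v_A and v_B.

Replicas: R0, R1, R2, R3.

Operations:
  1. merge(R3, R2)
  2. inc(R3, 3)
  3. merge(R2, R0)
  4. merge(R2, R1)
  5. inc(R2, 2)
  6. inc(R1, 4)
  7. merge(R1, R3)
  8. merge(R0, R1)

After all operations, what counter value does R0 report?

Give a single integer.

Op 1: merge R3<->R2 -> R3=(0,0,0,0) R2=(0,0,0,0)
Op 2: inc R3 by 3 -> R3=(0,0,0,3) value=3
Op 3: merge R2<->R0 -> R2=(0,0,0,0) R0=(0,0,0,0)
Op 4: merge R2<->R1 -> R2=(0,0,0,0) R1=(0,0,0,0)
Op 5: inc R2 by 2 -> R2=(0,0,2,0) value=2
Op 6: inc R1 by 4 -> R1=(0,4,0,0) value=4
Op 7: merge R1<->R3 -> R1=(0,4,0,3) R3=(0,4,0,3)
Op 8: merge R0<->R1 -> R0=(0,4,0,3) R1=(0,4,0,3)

Answer: 7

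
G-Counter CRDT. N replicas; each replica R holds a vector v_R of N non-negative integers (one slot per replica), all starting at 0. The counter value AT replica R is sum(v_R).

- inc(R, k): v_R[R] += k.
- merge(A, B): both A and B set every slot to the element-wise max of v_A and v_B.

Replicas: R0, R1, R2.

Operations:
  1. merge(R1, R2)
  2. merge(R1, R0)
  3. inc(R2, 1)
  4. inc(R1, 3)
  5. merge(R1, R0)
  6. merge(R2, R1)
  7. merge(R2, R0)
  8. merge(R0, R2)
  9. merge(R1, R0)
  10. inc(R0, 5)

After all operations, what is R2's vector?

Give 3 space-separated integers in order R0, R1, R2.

Op 1: merge R1<->R2 -> R1=(0,0,0) R2=(0,0,0)
Op 2: merge R1<->R0 -> R1=(0,0,0) R0=(0,0,0)
Op 3: inc R2 by 1 -> R2=(0,0,1) value=1
Op 4: inc R1 by 3 -> R1=(0,3,0) value=3
Op 5: merge R1<->R0 -> R1=(0,3,0) R0=(0,3,0)
Op 6: merge R2<->R1 -> R2=(0,3,1) R1=(0,3,1)
Op 7: merge R2<->R0 -> R2=(0,3,1) R0=(0,3,1)
Op 8: merge R0<->R2 -> R0=(0,3,1) R2=(0,3,1)
Op 9: merge R1<->R0 -> R1=(0,3,1) R0=(0,3,1)
Op 10: inc R0 by 5 -> R0=(5,3,1) value=9

Answer: 0 3 1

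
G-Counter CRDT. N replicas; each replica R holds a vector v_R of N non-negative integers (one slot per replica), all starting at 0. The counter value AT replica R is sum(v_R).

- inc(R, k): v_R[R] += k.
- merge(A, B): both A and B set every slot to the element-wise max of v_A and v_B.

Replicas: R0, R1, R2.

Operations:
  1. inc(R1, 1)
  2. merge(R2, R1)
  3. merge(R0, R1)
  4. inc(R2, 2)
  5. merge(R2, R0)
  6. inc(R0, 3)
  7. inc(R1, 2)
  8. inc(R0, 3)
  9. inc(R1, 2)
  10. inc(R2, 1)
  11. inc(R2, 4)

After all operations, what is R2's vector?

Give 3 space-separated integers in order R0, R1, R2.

Op 1: inc R1 by 1 -> R1=(0,1,0) value=1
Op 2: merge R2<->R1 -> R2=(0,1,0) R1=(0,1,0)
Op 3: merge R0<->R1 -> R0=(0,1,0) R1=(0,1,0)
Op 4: inc R2 by 2 -> R2=(0,1,2) value=3
Op 5: merge R2<->R0 -> R2=(0,1,2) R0=(0,1,2)
Op 6: inc R0 by 3 -> R0=(3,1,2) value=6
Op 7: inc R1 by 2 -> R1=(0,3,0) value=3
Op 8: inc R0 by 3 -> R0=(6,1,2) value=9
Op 9: inc R1 by 2 -> R1=(0,5,0) value=5
Op 10: inc R2 by 1 -> R2=(0,1,3) value=4
Op 11: inc R2 by 4 -> R2=(0,1,7) value=8

Answer: 0 1 7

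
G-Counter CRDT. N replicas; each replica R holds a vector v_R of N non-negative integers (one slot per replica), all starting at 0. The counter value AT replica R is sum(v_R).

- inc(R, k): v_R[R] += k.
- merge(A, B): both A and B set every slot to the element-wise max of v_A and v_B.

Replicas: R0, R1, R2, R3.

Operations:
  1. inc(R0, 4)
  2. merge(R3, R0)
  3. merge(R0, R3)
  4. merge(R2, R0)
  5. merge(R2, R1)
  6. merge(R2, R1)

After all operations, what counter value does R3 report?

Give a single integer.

Answer: 4

Derivation:
Op 1: inc R0 by 4 -> R0=(4,0,0,0) value=4
Op 2: merge R3<->R0 -> R3=(4,0,0,0) R0=(4,0,0,0)
Op 3: merge R0<->R3 -> R0=(4,0,0,0) R3=(4,0,0,0)
Op 4: merge R2<->R0 -> R2=(4,0,0,0) R0=(4,0,0,0)
Op 5: merge R2<->R1 -> R2=(4,0,0,0) R1=(4,0,0,0)
Op 6: merge R2<->R1 -> R2=(4,0,0,0) R1=(4,0,0,0)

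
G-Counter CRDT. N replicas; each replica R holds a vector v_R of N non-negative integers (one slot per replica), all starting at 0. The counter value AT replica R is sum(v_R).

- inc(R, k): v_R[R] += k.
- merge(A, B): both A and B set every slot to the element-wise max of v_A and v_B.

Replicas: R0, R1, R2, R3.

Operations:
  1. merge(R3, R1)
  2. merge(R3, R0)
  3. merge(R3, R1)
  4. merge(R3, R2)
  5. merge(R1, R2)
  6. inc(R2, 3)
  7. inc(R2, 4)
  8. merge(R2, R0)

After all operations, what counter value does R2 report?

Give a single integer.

Op 1: merge R3<->R1 -> R3=(0,0,0,0) R1=(0,0,0,0)
Op 2: merge R3<->R0 -> R3=(0,0,0,0) R0=(0,0,0,0)
Op 3: merge R3<->R1 -> R3=(0,0,0,0) R1=(0,0,0,0)
Op 4: merge R3<->R2 -> R3=(0,0,0,0) R2=(0,0,0,0)
Op 5: merge R1<->R2 -> R1=(0,0,0,0) R2=(0,0,0,0)
Op 6: inc R2 by 3 -> R2=(0,0,3,0) value=3
Op 7: inc R2 by 4 -> R2=(0,0,7,0) value=7
Op 8: merge R2<->R0 -> R2=(0,0,7,0) R0=(0,0,7,0)

Answer: 7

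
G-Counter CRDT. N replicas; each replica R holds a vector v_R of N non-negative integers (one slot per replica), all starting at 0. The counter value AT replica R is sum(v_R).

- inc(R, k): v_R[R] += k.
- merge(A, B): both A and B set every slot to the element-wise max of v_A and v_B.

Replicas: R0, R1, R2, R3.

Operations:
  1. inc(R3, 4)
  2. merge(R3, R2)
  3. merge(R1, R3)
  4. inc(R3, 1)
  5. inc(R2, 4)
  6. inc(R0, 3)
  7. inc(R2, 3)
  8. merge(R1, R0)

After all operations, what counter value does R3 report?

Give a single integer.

Op 1: inc R3 by 4 -> R3=(0,0,0,4) value=4
Op 2: merge R3<->R2 -> R3=(0,0,0,4) R2=(0,0,0,4)
Op 3: merge R1<->R3 -> R1=(0,0,0,4) R3=(0,0,0,4)
Op 4: inc R3 by 1 -> R3=(0,0,0,5) value=5
Op 5: inc R2 by 4 -> R2=(0,0,4,4) value=8
Op 6: inc R0 by 3 -> R0=(3,0,0,0) value=3
Op 7: inc R2 by 3 -> R2=(0,0,7,4) value=11
Op 8: merge R1<->R0 -> R1=(3,0,0,4) R0=(3,0,0,4)

Answer: 5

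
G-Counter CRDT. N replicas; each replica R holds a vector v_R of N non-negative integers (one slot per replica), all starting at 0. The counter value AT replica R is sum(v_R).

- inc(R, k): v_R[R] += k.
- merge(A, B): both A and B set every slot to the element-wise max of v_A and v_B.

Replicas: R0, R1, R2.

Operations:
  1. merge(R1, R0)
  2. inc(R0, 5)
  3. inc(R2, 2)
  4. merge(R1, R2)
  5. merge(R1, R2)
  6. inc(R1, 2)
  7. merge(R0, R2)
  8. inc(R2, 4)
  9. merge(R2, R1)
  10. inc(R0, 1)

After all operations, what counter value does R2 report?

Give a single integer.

Op 1: merge R1<->R0 -> R1=(0,0,0) R0=(0,0,0)
Op 2: inc R0 by 5 -> R0=(5,0,0) value=5
Op 3: inc R2 by 2 -> R2=(0,0,2) value=2
Op 4: merge R1<->R2 -> R1=(0,0,2) R2=(0,0,2)
Op 5: merge R1<->R2 -> R1=(0,0,2) R2=(0,0,2)
Op 6: inc R1 by 2 -> R1=(0,2,2) value=4
Op 7: merge R0<->R2 -> R0=(5,0,2) R2=(5,0,2)
Op 8: inc R2 by 4 -> R2=(5,0,6) value=11
Op 9: merge R2<->R1 -> R2=(5,2,6) R1=(5,2,6)
Op 10: inc R0 by 1 -> R0=(6,0,2) value=8

Answer: 13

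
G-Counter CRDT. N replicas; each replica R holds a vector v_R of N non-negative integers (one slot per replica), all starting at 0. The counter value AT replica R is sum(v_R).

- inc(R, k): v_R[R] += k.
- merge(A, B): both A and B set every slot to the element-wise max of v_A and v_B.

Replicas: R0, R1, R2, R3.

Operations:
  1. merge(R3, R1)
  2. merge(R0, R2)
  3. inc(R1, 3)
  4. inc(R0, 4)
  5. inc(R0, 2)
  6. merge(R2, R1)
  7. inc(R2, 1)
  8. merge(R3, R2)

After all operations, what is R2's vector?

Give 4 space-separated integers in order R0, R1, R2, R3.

Answer: 0 3 1 0

Derivation:
Op 1: merge R3<->R1 -> R3=(0,0,0,0) R1=(0,0,0,0)
Op 2: merge R0<->R2 -> R0=(0,0,0,0) R2=(0,0,0,0)
Op 3: inc R1 by 3 -> R1=(0,3,0,0) value=3
Op 4: inc R0 by 4 -> R0=(4,0,0,0) value=4
Op 5: inc R0 by 2 -> R0=(6,0,0,0) value=6
Op 6: merge R2<->R1 -> R2=(0,3,0,0) R1=(0,3,0,0)
Op 7: inc R2 by 1 -> R2=(0,3,1,0) value=4
Op 8: merge R3<->R2 -> R3=(0,3,1,0) R2=(0,3,1,0)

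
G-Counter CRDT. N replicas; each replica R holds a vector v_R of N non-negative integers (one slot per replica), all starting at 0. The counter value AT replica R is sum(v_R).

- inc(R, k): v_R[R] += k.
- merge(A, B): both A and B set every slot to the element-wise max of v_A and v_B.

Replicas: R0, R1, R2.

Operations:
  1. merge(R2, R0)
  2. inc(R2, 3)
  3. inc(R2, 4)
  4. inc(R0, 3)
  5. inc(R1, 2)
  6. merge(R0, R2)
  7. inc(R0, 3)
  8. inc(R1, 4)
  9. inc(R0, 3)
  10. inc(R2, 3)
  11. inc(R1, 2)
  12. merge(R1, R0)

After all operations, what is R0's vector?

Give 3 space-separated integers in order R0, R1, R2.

Op 1: merge R2<->R0 -> R2=(0,0,0) R0=(0,0,0)
Op 2: inc R2 by 3 -> R2=(0,0,3) value=3
Op 3: inc R2 by 4 -> R2=(0,0,7) value=7
Op 4: inc R0 by 3 -> R0=(3,0,0) value=3
Op 5: inc R1 by 2 -> R1=(0,2,0) value=2
Op 6: merge R0<->R2 -> R0=(3,0,7) R2=(3,0,7)
Op 7: inc R0 by 3 -> R0=(6,0,7) value=13
Op 8: inc R1 by 4 -> R1=(0,6,0) value=6
Op 9: inc R0 by 3 -> R0=(9,0,7) value=16
Op 10: inc R2 by 3 -> R2=(3,0,10) value=13
Op 11: inc R1 by 2 -> R1=(0,8,0) value=8
Op 12: merge R1<->R0 -> R1=(9,8,7) R0=(9,8,7)

Answer: 9 8 7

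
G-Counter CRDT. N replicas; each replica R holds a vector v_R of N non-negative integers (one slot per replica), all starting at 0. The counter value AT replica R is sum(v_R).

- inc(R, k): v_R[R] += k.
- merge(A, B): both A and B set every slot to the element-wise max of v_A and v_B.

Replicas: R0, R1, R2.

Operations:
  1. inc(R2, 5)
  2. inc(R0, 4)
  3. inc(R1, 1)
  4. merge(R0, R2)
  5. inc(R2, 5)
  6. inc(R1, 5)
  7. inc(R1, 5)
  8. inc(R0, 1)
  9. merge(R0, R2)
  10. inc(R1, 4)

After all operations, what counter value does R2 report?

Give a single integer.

Answer: 15

Derivation:
Op 1: inc R2 by 5 -> R2=(0,0,5) value=5
Op 2: inc R0 by 4 -> R0=(4,0,0) value=4
Op 3: inc R1 by 1 -> R1=(0,1,0) value=1
Op 4: merge R0<->R2 -> R0=(4,0,5) R2=(4,0,5)
Op 5: inc R2 by 5 -> R2=(4,0,10) value=14
Op 6: inc R1 by 5 -> R1=(0,6,0) value=6
Op 7: inc R1 by 5 -> R1=(0,11,0) value=11
Op 8: inc R0 by 1 -> R0=(5,0,5) value=10
Op 9: merge R0<->R2 -> R0=(5,0,10) R2=(5,0,10)
Op 10: inc R1 by 4 -> R1=(0,15,0) value=15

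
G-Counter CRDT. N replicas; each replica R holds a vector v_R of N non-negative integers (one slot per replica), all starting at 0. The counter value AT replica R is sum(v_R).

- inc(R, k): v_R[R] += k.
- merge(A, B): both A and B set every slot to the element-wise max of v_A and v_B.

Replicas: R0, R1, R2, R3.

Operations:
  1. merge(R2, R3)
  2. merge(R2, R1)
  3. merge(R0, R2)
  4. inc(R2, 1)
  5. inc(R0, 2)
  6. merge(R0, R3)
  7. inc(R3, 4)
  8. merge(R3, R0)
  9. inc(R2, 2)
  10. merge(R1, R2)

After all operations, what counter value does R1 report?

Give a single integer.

Answer: 3

Derivation:
Op 1: merge R2<->R3 -> R2=(0,0,0,0) R3=(0,0,0,0)
Op 2: merge R2<->R1 -> R2=(0,0,0,0) R1=(0,0,0,0)
Op 3: merge R0<->R2 -> R0=(0,0,0,0) R2=(0,0,0,0)
Op 4: inc R2 by 1 -> R2=(0,0,1,0) value=1
Op 5: inc R0 by 2 -> R0=(2,0,0,0) value=2
Op 6: merge R0<->R3 -> R0=(2,0,0,0) R3=(2,0,0,0)
Op 7: inc R3 by 4 -> R3=(2,0,0,4) value=6
Op 8: merge R3<->R0 -> R3=(2,0,0,4) R0=(2,0,0,4)
Op 9: inc R2 by 2 -> R2=(0,0,3,0) value=3
Op 10: merge R1<->R2 -> R1=(0,0,3,0) R2=(0,0,3,0)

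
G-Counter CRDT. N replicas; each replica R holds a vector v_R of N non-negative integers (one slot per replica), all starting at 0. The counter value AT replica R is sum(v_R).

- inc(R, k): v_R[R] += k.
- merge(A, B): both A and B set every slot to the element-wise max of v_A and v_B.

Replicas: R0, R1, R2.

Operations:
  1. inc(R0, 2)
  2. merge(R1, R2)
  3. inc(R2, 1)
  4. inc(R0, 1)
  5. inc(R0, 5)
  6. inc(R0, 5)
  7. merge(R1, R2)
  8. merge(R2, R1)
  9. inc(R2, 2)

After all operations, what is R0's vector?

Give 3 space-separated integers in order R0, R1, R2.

Answer: 13 0 0

Derivation:
Op 1: inc R0 by 2 -> R0=(2,0,0) value=2
Op 2: merge R1<->R2 -> R1=(0,0,0) R2=(0,0,0)
Op 3: inc R2 by 1 -> R2=(0,0,1) value=1
Op 4: inc R0 by 1 -> R0=(3,0,0) value=3
Op 5: inc R0 by 5 -> R0=(8,0,0) value=8
Op 6: inc R0 by 5 -> R0=(13,0,0) value=13
Op 7: merge R1<->R2 -> R1=(0,0,1) R2=(0,0,1)
Op 8: merge R2<->R1 -> R2=(0,0,1) R1=(0,0,1)
Op 9: inc R2 by 2 -> R2=(0,0,3) value=3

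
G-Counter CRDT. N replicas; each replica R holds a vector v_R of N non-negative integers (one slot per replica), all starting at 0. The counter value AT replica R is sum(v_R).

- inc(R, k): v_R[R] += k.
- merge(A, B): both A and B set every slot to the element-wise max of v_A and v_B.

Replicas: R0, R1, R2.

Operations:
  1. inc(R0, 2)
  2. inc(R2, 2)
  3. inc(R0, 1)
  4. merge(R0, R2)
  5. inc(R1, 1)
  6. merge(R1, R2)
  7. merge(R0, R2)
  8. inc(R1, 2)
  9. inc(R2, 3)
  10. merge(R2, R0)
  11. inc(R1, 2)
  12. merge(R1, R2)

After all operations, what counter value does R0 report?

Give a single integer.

Op 1: inc R0 by 2 -> R0=(2,0,0) value=2
Op 2: inc R2 by 2 -> R2=(0,0,2) value=2
Op 3: inc R0 by 1 -> R0=(3,0,0) value=3
Op 4: merge R0<->R2 -> R0=(3,0,2) R2=(3,0,2)
Op 5: inc R1 by 1 -> R1=(0,1,0) value=1
Op 6: merge R1<->R2 -> R1=(3,1,2) R2=(3,1,2)
Op 7: merge R0<->R2 -> R0=(3,1,2) R2=(3,1,2)
Op 8: inc R1 by 2 -> R1=(3,3,2) value=8
Op 9: inc R2 by 3 -> R2=(3,1,5) value=9
Op 10: merge R2<->R0 -> R2=(3,1,5) R0=(3,1,5)
Op 11: inc R1 by 2 -> R1=(3,5,2) value=10
Op 12: merge R1<->R2 -> R1=(3,5,5) R2=(3,5,5)

Answer: 9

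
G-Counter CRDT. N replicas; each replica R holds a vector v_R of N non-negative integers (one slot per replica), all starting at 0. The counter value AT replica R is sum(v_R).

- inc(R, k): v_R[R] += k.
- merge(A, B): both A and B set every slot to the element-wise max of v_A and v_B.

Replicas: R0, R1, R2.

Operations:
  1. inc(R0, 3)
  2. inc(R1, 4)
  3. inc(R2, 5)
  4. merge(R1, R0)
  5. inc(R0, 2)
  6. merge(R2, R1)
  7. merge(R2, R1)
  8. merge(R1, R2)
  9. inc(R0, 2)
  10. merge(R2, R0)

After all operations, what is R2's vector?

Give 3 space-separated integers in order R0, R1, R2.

Answer: 7 4 5

Derivation:
Op 1: inc R0 by 3 -> R0=(3,0,0) value=3
Op 2: inc R1 by 4 -> R1=(0,4,0) value=4
Op 3: inc R2 by 5 -> R2=(0,0,5) value=5
Op 4: merge R1<->R0 -> R1=(3,4,0) R0=(3,4,0)
Op 5: inc R0 by 2 -> R0=(5,4,0) value=9
Op 6: merge R2<->R1 -> R2=(3,4,5) R1=(3,4,5)
Op 7: merge R2<->R1 -> R2=(3,4,5) R1=(3,4,5)
Op 8: merge R1<->R2 -> R1=(3,4,5) R2=(3,4,5)
Op 9: inc R0 by 2 -> R0=(7,4,0) value=11
Op 10: merge R2<->R0 -> R2=(7,4,5) R0=(7,4,5)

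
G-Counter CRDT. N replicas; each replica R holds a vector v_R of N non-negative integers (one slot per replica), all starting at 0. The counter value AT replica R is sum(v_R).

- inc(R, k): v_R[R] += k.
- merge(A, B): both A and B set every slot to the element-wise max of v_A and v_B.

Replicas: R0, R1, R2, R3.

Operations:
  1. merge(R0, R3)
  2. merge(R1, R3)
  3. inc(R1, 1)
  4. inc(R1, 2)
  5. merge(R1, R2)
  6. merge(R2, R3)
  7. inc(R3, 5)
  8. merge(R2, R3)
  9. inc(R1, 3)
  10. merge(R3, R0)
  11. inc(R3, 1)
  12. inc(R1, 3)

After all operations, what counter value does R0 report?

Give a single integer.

Op 1: merge R0<->R3 -> R0=(0,0,0,0) R3=(0,0,0,0)
Op 2: merge R1<->R3 -> R1=(0,0,0,0) R3=(0,0,0,0)
Op 3: inc R1 by 1 -> R1=(0,1,0,0) value=1
Op 4: inc R1 by 2 -> R1=(0,3,0,0) value=3
Op 5: merge R1<->R2 -> R1=(0,3,0,0) R2=(0,3,0,0)
Op 6: merge R2<->R3 -> R2=(0,3,0,0) R3=(0,3,0,0)
Op 7: inc R3 by 5 -> R3=(0,3,0,5) value=8
Op 8: merge R2<->R3 -> R2=(0,3,0,5) R3=(0,3,0,5)
Op 9: inc R1 by 3 -> R1=(0,6,0,0) value=6
Op 10: merge R3<->R0 -> R3=(0,3,0,5) R0=(0,3,0,5)
Op 11: inc R3 by 1 -> R3=(0,3,0,6) value=9
Op 12: inc R1 by 3 -> R1=(0,9,0,0) value=9

Answer: 8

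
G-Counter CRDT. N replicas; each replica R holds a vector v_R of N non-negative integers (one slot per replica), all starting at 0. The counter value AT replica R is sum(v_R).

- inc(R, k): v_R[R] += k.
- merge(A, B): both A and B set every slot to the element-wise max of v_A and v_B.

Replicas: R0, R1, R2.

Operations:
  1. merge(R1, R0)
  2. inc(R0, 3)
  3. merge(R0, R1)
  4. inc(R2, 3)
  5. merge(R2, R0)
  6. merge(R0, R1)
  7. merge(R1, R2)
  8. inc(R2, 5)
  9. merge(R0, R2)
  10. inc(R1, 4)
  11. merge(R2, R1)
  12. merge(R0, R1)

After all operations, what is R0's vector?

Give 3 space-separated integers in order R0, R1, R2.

Answer: 3 4 8

Derivation:
Op 1: merge R1<->R0 -> R1=(0,0,0) R0=(0,0,0)
Op 2: inc R0 by 3 -> R0=(3,0,0) value=3
Op 3: merge R0<->R1 -> R0=(3,0,0) R1=(3,0,0)
Op 4: inc R2 by 3 -> R2=(0,0,3) value=3
Op 5: merge R2<->R0 -> R2=(3,0,3) R0=(3,0,3)
Op 6: merge R0<->R1 -> R0=(3,0,3) R1=(3,0,3)
Op 7: merge R1<->R2 -> R1=(3,0,3) R2=(3,0,3)
Op 8: inc R2 by 5 -> R2=(3,0,8) value=11
Op 9: merge R0<->R2 -> R0=(3,0,8) R2=(3,0,8)
Op 10: inc R1 by 4 -> R1=(3,4,3) value=10
Op 11: merge R2<->R1 -> R2=(3,4,8) R1=(3,4,8)
Op 12: merge R0<->R1 -> R0=(3,4,8) R1=(3,4,8)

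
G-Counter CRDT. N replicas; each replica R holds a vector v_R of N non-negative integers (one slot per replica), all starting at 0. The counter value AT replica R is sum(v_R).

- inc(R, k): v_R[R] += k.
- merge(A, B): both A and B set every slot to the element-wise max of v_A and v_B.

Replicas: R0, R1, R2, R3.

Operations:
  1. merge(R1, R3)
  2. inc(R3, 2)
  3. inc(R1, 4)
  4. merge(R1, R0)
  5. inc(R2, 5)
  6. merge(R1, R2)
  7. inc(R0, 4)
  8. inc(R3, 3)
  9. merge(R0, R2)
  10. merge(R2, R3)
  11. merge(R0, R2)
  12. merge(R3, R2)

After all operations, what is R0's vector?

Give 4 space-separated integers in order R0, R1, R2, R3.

Op 1: merge R1<->R3 -> R1=(0,0,0,0) R3=(0,0,0,0)
Op 2: inc R3 by 2 -> R3=(0,0,0,2) value=2
Op 3: inc R1 by 4 -> R1=(0,4,0,0) value=4
Op 4: merge R1<->R0 -> R1=(0,4,0,0) R0=(0,4,0,0)
Op 5: inc R2 by 5 -> R2=(0,0,5,0) value=5
Op 6: merge R1<->R2 -> R1=(0,4,5,0) R2=(0,4,5,0)
Op 7: inc R0 by 4 -> R0=(4,4,0,0) value=8
Op 8: inc R3 by 3 -> R3=(0,0,0,5) value=5
Op 9: merge R0<->R2 -> R0=(4,4,5,0) R2=(4,4,5,0)
Op 10: merge R2<->R3 -> R2=(4,4,5,5) R3=(4,4,5,5)
Op 11: merge R0<->R2 -> R0=(4,4,5,5) R2=(4,4,5,5)
Op 12: merge R3<->R2 -> R3=(4,4,5,5) R2=(4,4,5,5)

Answer: 4 4 5 5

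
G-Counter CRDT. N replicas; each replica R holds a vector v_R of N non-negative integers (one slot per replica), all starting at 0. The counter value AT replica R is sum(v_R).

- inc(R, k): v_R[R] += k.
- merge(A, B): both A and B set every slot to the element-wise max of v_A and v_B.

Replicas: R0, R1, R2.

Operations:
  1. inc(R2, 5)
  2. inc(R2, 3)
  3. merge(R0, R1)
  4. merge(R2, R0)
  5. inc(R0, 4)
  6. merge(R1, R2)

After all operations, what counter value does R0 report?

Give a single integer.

Op 1: inc R2 by 5 -> R2=(0,0,5) value=5
Op 2: inc R2 by 3 -> R2=(0,0,8) value=8
Op 3: merge R0<->R1 -> R0=(0,0,0) R1=(0,0,0)
Op 4: merge R2<->R0 -> R2=(0,0,8) R0=(0,0,8)
Op 5: inc R0 by 4 -> R0=(4,0,8) value=12
Op 6: merge R1<->R2 -> R1=(0,0,8) R2=(0,0,8)

Answer: 12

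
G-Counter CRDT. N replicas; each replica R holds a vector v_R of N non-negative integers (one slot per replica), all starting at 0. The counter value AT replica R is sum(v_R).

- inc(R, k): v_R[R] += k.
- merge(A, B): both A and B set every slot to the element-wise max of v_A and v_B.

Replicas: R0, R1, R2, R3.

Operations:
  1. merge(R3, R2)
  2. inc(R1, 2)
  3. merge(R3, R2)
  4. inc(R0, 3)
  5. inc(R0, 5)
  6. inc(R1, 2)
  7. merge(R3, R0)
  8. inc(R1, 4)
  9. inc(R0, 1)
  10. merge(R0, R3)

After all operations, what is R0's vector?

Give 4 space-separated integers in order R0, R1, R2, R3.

Op 1: merge R3<->R2 -> R3=(0,0,0,0) R2=(0,0,0,0)
Op 2: inc R1 by 2 -> R1=(0,2,0,0) value=2
Op 3: merge R3<->R2 -> R3=(0,0,0,0) R2=(0,0,0,0)
Op 4: inc R0 by 3 -> R0=(3,0,0,0) value=3
Op 5: inc R0 by 5 -> R0=(8,0,0,0) value=8
Op 6: inc R1 by 2 -> R1=(0,4,0,0) value=4
Op 7: merge R3<->R0 -> R3=(8,0,0,0) R0=(8,0,0,0)
Op 8: inc R1 by 4 -> R1=(0,8,0,0) value=8
Op 9: inc R0 by 1 -> R0=(9,0,0,0) value=9
Op 10: merge R0<->R3 -> R0=(9,0,0,0) R3=(9,0,0,0)

Answer: 9 0 0 0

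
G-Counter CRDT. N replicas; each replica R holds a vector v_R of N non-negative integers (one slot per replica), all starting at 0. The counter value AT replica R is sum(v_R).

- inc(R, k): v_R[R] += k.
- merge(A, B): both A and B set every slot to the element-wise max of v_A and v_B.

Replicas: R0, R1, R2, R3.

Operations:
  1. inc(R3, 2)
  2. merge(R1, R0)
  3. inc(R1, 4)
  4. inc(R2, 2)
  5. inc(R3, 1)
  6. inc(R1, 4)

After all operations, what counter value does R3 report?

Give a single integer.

Answer: 3

Derivation:
Op 1: inc R3 by 2 -> R3=(0,0,0,2) value=2
Op 2: merge R1<->R0 -> R1=(0,0,0,0) R0=(0,0,0,0)
Op 3: inc R1 by 4 -> R1=(0,4,0,0) value=4
Op 4: inc R2 by 2 -> R2=(0,0,2,0) value=2
Op 5: inc R3 by 1 -> R3=(0,0,0,3) value=3
Op 6: inc R1 by 4 -> R1=(0,8,0,0) value=8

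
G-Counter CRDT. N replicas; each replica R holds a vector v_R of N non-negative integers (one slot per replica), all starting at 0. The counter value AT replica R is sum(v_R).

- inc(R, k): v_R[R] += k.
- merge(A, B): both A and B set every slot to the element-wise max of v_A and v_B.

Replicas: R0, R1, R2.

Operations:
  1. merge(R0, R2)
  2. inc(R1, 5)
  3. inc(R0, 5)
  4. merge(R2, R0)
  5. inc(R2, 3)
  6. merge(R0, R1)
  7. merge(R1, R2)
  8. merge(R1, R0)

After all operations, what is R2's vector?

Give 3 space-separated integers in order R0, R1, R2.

Op 1: merge R0<->R2 -> R0=(0,0,0) R2=(0,0,0)
Op 2: inc R1 by 5 -> R1=(0,5,0) value=5
Op 3: inc R0 by 5 -> R0=(5,0,0) value=5
Op 4: merge R2<->R0 -> R2=(5,0,0) R0=(5,0,0)
Op 5: inc R2 by 3 -> R2=(5,0,3) value=8
Op 6: merge R0<->R1 -> R0=(5,5,0) R1=(5,5,0)
Op 7: merge R1<->R2 -> R1=(5,5,3) R2=(5,5,3)
Op 8: merge R1<->R0 -> R1=(5,5,3) R0=(5,5,3)

Answer: 5 5 3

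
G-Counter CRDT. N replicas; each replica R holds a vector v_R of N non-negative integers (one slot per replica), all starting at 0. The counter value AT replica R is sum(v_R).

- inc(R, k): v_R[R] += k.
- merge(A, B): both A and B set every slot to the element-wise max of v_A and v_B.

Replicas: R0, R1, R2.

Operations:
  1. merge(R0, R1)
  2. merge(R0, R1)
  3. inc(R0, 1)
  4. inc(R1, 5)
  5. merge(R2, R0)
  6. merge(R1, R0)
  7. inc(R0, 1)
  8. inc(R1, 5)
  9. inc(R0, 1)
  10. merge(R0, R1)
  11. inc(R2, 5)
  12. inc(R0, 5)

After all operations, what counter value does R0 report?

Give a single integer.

Answer: 18

Derivation:
Op 1: merge R0<->R1 -> R0=(0,0,0) R1=(0,0,0)
Op 2: merge R0<->R1 -> R0=(0,0,0) R1=(0,0,0)
Op 3: inc R0 by 1 -> R0=(1,0,0) value=1
Op 4: inc R1 by 5 -> R1=(0,5,0) value=5
Op 5: merge R2<->R0 -> R2=(1,0,0) R0=(1,0,0)
Op 6: merge R1<->R0 -> R1=(1,5,0) R0=(1,5,0)
Op 7: inc R0 by 1 -> R0=(2,5,0) value=7
Op 8: inc R1 by 5 -> R1=(1,10,0) value=11
Op 9: inc R0 by 1 -> R0=(3,5,0) value=8
Op 10: merge R0<->R1 -> R0=(3,10,0) R1=(3,10,0)
Op 11: inc R2 by 5 -> R2=(1,0,5) value=6
Op 12: inc R0 by 5 -> R0=(8,10,0) value=18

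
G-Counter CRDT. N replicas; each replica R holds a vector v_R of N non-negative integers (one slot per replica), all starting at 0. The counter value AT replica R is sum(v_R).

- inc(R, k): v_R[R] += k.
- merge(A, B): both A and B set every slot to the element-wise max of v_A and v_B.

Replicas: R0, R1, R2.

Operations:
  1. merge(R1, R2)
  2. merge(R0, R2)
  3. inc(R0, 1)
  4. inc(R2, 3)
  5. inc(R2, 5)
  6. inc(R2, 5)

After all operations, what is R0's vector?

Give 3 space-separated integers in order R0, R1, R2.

Op 1: merge R1<->R2 -> R1=(0,0,0) R2=(0,0,0)
Op 2: merge R0<->R2 -> R0=(0,0,0) R2=(0,0,0)
Op 3: inc R0 by 1 -> R0=(1,0,0) value=1
Op 4: inc R2 by 3 -> R2=(0,0,3) value=3
Op 5: inc R2 by 5 -> R2=(0,0,8) value=8
Op 6: inc R2 by 5 -> R2=(0,0,13) value=13

Answer: 1 0 0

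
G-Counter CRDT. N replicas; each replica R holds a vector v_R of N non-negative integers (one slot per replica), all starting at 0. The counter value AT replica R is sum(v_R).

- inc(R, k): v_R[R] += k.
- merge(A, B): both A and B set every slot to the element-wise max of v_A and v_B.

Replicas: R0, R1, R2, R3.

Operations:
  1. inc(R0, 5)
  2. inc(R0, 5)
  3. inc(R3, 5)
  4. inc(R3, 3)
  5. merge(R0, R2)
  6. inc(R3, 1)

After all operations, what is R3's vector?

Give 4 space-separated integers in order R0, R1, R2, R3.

Answer: 0 0 0 9

Derivation:
Op 1: inc R0 by 5 -> R0=(5,0,0,0) value=5
Op 2: inc R0 by 5 -> R0=(10,0,0,0) value=10
Op 3: inc R3 by 5 -> R3=(0,0,0,5) value=5
Op 4: inc R3 by 3 -> R3=(0,0,0,8) value=8
Op 5: merge R0<->R2 -> R0=(10,0,0,0) R2=(10,0,0,0)
Op 6: inc R3 by 1 -> R3=(0,0,0,9) value=9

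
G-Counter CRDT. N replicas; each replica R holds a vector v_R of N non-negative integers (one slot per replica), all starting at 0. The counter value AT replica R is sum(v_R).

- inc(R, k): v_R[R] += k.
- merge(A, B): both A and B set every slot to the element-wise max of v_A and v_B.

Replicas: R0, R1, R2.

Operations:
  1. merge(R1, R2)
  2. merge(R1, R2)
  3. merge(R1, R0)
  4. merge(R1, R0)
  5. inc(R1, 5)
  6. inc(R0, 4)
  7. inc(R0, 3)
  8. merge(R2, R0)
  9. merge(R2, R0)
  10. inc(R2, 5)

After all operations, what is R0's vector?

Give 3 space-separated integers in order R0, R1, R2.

Op 1: merge R1<->R2 -> R1=(0,0,0) R2=(0,0,0)
Op 2: merge R1<->R2 -> R1=(0,0,0) R2=(0,0,0)
Op 3: merge R1<->R0 -> R1=(0,0,0) R0=(0,0,0)
Op 4: merge R1<->R0 -> R1=(0,0,0) R0=(0,0,0)
Op 5: inc R1 by 5 -> R1=(0,5,0) value=5
Op 6: inc R0 by 4 -> R0=(4,0,0) value=4
Op 7: inc R0 by 3 -> R0=(7,0,0) value=7
Op 8: merge R2<->R0 -> R2=(7,0,0) R0=(7,0,0)
Op 9: merge R2<->R0 -> R2=(7,0,0) R0=(7,0,0)
Op 10: inc R2 by 5 -> R2=(7,0,5) value=12

Answer: 7 0 0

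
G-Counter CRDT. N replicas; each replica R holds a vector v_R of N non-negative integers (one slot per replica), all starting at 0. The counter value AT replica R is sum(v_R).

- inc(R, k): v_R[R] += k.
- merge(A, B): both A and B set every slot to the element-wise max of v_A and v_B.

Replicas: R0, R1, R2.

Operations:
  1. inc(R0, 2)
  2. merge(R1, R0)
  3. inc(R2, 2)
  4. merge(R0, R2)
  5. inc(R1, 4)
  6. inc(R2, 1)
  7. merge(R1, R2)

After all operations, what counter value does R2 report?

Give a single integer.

Answer: 9

Derivation:
Op 1: inc R0 by 2 -> R0=(2,0,0) value=2
Op 2: merge R1<->R0 -> R1=(2,0,0) R0=(2,0,0)
Op 3: inc R2 by 2 -> R2=(0,0,2) value=2
Op 4: merge R0<->R2 -> R0=(2,0,2) R2=(2,0,2)
Op 5: inc R1 by 4 -> R1=(2,4,0) value=6
Op 6: inc R2 by 1 -> R2=(2,0,3) value=5
Op 7: merge R1<->R2 -> R1=(2,4,3) R2=(2,4,3)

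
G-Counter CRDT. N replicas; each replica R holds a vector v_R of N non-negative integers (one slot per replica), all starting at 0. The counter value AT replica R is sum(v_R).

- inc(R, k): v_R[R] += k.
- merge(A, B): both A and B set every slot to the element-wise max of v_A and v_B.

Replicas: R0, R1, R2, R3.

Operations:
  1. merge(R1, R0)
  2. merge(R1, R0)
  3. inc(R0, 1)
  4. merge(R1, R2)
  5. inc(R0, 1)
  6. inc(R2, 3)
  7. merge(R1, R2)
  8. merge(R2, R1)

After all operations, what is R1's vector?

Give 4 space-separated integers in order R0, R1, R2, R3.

Op 1: merge R1<->R0 -> R1=(0,0,0,0) R0=(0,0,0,0)
Op 2: merge R1<->R0 -> R1=(0,0,0,0) R0=(0,0,0,0)
Op 3: inc R0 by 1 -> R0=(1,0,0,0) value=1
Op 4: merge R1<->R2 -> R1=(0,0,0,0) R2=(0,0,0,0)
Op 5: inc R0 by 1 -> R0=(2,0,0,0) value=2
Op 6: inc R2 by 3 -> R2=(0,0,3,0) value=3
Op 7: merge R1<->R2 -> R1=(0,0,3,0) R2=(0,0,3,0)
Op 8: merge R2<->R1 -> R2=(0,0,3,0) R1=(0,0,3,0)

Answer: 0 0 3 0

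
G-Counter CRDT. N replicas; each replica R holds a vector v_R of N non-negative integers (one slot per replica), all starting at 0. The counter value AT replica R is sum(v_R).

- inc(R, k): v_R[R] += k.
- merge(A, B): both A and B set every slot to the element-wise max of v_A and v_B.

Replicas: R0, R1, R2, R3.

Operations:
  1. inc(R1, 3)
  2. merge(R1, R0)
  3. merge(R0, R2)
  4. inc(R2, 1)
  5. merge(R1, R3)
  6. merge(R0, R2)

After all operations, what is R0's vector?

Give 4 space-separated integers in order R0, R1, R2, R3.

Op 1: inc R1 by 3 -> R1=(0,3,0,0) value=3
Op 2: merge R1<->R0 -> R1=(0,3,0,0) R0=(0,3,0,0)
Op 3: merge R0<->R2 -> R0=(0,3,0,0) R2=(0,3,0,0)
Op 4: inc R2 by 1 -> R2=(0,3,1,0) value=4
Op 5: merge R1<->R3 -> R1=(0,3,0,0) R3=(0,3,0,0)
Op 6: merge R0<->R2 -> R0=(0,3,1,0) R2=(0,3,1,0)

Answer: 0 3 1 0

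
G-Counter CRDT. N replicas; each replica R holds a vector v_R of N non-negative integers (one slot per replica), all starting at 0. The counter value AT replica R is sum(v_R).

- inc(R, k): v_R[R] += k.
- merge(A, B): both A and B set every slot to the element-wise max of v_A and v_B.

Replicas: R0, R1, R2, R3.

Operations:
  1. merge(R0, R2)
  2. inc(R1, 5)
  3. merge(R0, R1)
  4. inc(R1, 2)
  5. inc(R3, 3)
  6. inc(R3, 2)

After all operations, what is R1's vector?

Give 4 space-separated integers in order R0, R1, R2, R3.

Op 1: merge R0<->R2 -> R0=(0,0,0,0) R2=(0,0,0,0)
Op 2: inc R1 by 5 -> R1=(0,5,0,0) value=5
Op 3: merge R0<->R1 -> R0=(0,5,0,0) R1=(0,5,0,0)
Op 4: inc R1 by 2 -> R1=(0,7,0,0) value=7
Op 5: inc R3 by 3 -> R3=(0,0,0,3) value=3
Op 6: inc R3 by 2 -> R3=(0,0,0,5) value=5

Answer: 0 7 0 0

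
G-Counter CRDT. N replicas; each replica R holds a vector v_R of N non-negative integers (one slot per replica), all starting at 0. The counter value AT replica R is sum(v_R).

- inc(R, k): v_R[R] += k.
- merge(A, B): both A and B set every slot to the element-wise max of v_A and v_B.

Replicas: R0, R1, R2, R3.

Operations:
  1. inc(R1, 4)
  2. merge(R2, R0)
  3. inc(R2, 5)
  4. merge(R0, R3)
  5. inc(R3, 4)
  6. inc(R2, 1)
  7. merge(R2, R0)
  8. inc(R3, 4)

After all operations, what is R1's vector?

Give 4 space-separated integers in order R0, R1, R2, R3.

Op 1: inc R1 by 4 -> R1=(0,4,0,0) value=4
Op 2: merge R2<->R0 -> R2=(0,0,0,0) R0=(0,0,0,0)
Op 3: inc R2 by 5 -> R2=(0,0,5,0) value=5
Op 4: merge R0<->R3 -> R0=(0,0,0,0) R3=(0,0,0,0)
Op 5: inc R3 by 4 -> R3=(0,0,0,4) value=4
Op 6: inc R2 by 1 -> R2=(0,0,6,0) value=6
Op 7: merge R2<->R0 -> R2=(0,0,6,0) R0=(0,0,6,0)
Op 8: inc R3 by 4 -> R3=(0,0,0,8) value=8

Answer: 0 4 0 0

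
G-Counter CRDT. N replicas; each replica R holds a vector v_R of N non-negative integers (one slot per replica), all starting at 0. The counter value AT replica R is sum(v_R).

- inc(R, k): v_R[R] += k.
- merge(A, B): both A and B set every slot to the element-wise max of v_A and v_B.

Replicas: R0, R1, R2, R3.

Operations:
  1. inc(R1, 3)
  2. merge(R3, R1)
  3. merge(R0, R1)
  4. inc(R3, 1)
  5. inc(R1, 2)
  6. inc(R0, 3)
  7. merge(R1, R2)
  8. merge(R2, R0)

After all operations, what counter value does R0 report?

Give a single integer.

Answer: 8

Derivation:
Op 1: inc R1 by 3 -> R1=(0,3,0,0) value=3
Op 2: merge R3<->R1 -> R3=(0,3,0,0) R1=(0,3,0,0)
Op 3: merge R0<->R1 -> R0=(0,3,0,0) R1=(0,3,0,0)
Op 4: inc R3 by 1 -> R3=(0,3,0,1) value=4
Op 5: inc R1 by 2 -> R1=(0,5,0,0) value=5
Op 6: inc R0 by 3 -> R0=(3,3,0,0) value=6
Op 7: merge R1<->R2 -> R1=(0,5,0,0) R2=(0,5,0,0)
Op 8: merge R2<->R0 -> R2=(3,5,0,0) R0=(3,5,0,0)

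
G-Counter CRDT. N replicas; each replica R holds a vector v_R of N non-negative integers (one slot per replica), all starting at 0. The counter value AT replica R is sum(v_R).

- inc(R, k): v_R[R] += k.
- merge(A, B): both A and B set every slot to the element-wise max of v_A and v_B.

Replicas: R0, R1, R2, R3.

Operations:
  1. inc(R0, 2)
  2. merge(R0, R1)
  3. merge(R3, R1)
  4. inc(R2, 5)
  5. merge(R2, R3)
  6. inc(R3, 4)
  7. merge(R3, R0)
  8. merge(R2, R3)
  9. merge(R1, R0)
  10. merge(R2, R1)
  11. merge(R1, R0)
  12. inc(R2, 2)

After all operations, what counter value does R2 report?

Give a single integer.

Op 1: inc R0 by 2 -> R0=(2,0,0,0) value=2
Op 2: merge R0<->R1 -> R0=(2,0,0,0) R1=(2,0,0,0)
Op 3: merge R3<->R1 -> R3=(2,0,0,0) R1=(2,0,0,0)
Op 4: inc R2 by 5 -> R2=(0,0,5,0) value=5
Op 5: merge R2<->R3 -> R2=(2,0,5,0) R3=(2,0,5,0)
Op 6: inc R3 by 4 -> R3=(2,0,5,4) value=11
Op 7: merge R3<->R0 -> R3=(2,0,5,4) R0=(2,0,5,4)
Op 8: merge R2<->R3 -> R2=(2,0,5,4) R3=(2,0,5,4)
Op 9: merge R1<->R0 -> R1=(2,0,5,4) R0=(2,0,5,4)
Op 10: merge R2<->R1 -> R2=(2,0,5,4) R1=(2,0,5,4)
Op 11: merge R1<->R0 -> R1=(2,0,5,4) R0=(2,0,5,4)
Op 12: inc R2 by 2 -> R2=(2,0,7,4) value=13

Answer: 13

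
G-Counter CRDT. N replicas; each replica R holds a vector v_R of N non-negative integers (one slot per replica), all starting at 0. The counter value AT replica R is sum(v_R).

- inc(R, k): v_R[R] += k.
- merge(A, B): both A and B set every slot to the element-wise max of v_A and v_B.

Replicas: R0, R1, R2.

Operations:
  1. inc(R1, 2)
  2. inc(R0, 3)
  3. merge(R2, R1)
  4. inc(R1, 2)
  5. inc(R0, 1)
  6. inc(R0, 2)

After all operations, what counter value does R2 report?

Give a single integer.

Op 1: inc R1 by 2 -> R1=(0,2,0) value=2
Op 2: inc R0 by 3 -> R0=(3,0,0) value=3
Op 3: merge R2<->R1 -> R2=(0,2,0) R1=(0,2,0)
Op 4: inc R1 by 2 -> R1=(0,4,0) value=4
Op 5: inc R0 by 1 -> R0=(4,0,0) value=4
Op 6: inc R0 by 2 -> R0=(6,0,0) value=6

Answer: 2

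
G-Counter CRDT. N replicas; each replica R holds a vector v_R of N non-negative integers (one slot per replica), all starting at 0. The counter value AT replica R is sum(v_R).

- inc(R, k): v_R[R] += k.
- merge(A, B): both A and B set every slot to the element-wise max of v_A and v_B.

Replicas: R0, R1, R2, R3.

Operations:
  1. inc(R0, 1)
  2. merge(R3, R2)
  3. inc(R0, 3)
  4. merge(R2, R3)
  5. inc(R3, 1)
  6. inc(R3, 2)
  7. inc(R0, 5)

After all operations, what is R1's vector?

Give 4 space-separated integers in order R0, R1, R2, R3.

Op 1: inc R0 by 1 -> R0=(1,0,0,0) value=1
Op 2: merge R3<->R2 -> R3=(0,0,0,0) R2=(0,0,0,0)
Op 3: inc R0 by 3 -> R0=(4,0,0,0) value=4
Op 4: merge R2<->R3 -> R2=(0,0,0,0) R3=(0,0,0,0)
Op 5: inc R3 by 1 -> R3=(0,0,0,1) value=1
Op 6: inc R3 by 2 -> R3=(0,0,0,3) value=3
Op 7: inc R0 by 5 -> R0=(9,0,0,0) value=9

Answer: 0 0 0 0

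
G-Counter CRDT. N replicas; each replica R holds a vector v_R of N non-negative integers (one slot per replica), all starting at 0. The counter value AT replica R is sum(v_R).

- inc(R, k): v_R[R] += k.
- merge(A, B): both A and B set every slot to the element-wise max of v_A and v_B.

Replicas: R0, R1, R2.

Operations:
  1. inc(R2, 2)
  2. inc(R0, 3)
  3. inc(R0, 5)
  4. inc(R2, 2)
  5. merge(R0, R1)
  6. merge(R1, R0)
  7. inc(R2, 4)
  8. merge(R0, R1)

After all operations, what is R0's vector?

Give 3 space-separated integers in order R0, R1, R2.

Op 1: inc R2 by 2 -> R2=(0,0,2) value=2
Op 2: inc R0 by 3 -> R0=(3,0,0) value=3
Op 3: inc R0 by 5 -> R0=(8,0,0) value=8
Op 4: inc R2 by 2 -> R2=(0,0,4) value=4
Op 5: merge R0<->R1 -> R0=(8,0,0) R1=(8,0,0)
Op 6: merge R1<->R0 -> R1=(8,0,0) R0=(8,0,0)
Op 7: inc R2 by 4 -> R2=(0,0,8) value=8
Op 8: merge R0<->R1 -> R0=(8,0,0) R1=(8,0,0)

Answer: 8 0 0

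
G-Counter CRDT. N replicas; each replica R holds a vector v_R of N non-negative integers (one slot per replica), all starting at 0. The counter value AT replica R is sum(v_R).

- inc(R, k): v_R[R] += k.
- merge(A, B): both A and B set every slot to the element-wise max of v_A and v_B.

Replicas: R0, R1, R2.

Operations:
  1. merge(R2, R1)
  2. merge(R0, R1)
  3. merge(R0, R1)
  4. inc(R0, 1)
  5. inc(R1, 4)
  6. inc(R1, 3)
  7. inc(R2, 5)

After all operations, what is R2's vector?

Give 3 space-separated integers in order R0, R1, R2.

Answer: 0 0 5

Derivation:
Op 1: merge R2<->R1 -> R2=(0,0,0) R1=(0,0,0)
Op 2: merge R0<->R1 -> R0=(0,0,0) R1=(0,0,0)
Op 3: merge R0<->R1 -> R0=(0,0,0) R1=(0,0,0)
Op 4: inc R0 by 1 -> R0=(1,0,0) value=1
Op 5: inc R1 by 4 -> R1=(0,4,0) value=4
Op 6: inc R1 by 3 -> R1=(0,7,0) value=7
Op 7: inc R2 by 5 -> R2=(0,0,5) value=5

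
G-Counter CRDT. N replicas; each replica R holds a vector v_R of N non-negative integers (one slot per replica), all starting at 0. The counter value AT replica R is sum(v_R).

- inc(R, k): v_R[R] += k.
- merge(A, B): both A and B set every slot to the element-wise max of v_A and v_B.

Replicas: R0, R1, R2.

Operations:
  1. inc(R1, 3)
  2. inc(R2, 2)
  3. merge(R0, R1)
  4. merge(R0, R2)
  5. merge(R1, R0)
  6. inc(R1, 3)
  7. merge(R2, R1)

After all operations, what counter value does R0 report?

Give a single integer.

Answer: 5

Derivation:
Op 1: inc R1 by 3 -> R1=(0,3,0) value=3
Op 2: inc R2 by 2 -> R2=(0,0,2) value=2
Op 3: merge R0<->R1 -> R0=(0,3,0) R1=(0,3,0)
Op 4: merge R0<->R2 -> R0=(0,3,2) R2=(0,3,2)
Op 5: merge R1<->R0 -> R1=(0,3,2) R0=(0,3,2)
Op 6: inc R1 by 3 -> R1=(0,6,2) value=8
Op 7: merge R2<->R1 -> R2=(0,6,2) R1=(0,6,2)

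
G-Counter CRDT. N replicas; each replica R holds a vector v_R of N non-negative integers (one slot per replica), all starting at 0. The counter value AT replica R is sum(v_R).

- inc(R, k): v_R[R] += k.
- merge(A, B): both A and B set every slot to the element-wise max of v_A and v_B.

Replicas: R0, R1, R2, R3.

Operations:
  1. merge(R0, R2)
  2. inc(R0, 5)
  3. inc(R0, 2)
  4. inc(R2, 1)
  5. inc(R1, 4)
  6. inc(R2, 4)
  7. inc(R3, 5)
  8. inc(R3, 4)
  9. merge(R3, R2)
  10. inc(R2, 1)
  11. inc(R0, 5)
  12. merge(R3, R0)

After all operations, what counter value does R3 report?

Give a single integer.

Op 1: merge R0<->R2 -> R0=(0,0,0,0) R2=(0,0,0,0)
Op 2: inc R0 by 5 -> R0=(5,0,0,0) value=5
Op 3: inc R0 by 2 -> R0=(7,0,0,0) value=7
Op 4: inc R2 by 1 -> R2=(0,0,1,0) value=1
Op 5: inc R1 by 4 -> R1=(0,4,0,0) value=4
Op 6: inc R2 by 4 -> R2=(0,0,5,0) value=5
Op 7: inc R3 by 5 -> R3=(0,0,0,5) value=5
Op 8: inc R3 by 4 -> R3=(0,0,0,9) value=9
Op 9: merge R3<->R2 -> R3=(0,0,5,9) R2=(0,0,5,9)
Op 10: inc R2 by 1 -> R2=(0,0,6,9) value=15
Op 11: inc R0 by 5 -> R0=(12,0,0,0) value=12
Op 12: merge R3<->R0 -> R3=(12,0,5,9) R0=(12,0,5,9)

Answer: 26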